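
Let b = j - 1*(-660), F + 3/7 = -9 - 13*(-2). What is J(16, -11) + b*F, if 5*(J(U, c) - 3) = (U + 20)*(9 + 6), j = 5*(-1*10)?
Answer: 71537/7 ≈ 10220.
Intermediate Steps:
j = -50 (j = 5*(-10) = -50)
J(U, c) = 63 + 3*U (J(U, c) = 3 + ((U + 20)*(9 + 6))/5 = 3 + ((20 + U)*15)/5 = 3 + (300 + 15*U)/5 = 3 + (60 + 3*U) = 63 + 3*U)
F = 116/7 (F = -3/7 + (-9 - 13*(-2)) = -3/7 + (-9 + 26) = -3/7 + 17 = 116/7 ≈ 16.571)
b = 610 (b = -50 - 1*(-660) = -50 + 660 = 610)
J(16, -11) + b*F = (63 + 3*16) + 610*(116/7) = (63 + 48) + 70760/7 = 111 + 70760/7 = 71537/7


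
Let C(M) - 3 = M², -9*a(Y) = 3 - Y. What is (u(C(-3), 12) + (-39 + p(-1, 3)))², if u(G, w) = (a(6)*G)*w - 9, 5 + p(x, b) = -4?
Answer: 81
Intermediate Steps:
p(x, b) = -9 (p(x, b) = -5 - 4 = -9)
a(Y) = -⅓ + Y/9 (a(Y) = -(3 - Y)/9 = -⅓ + Y/9)
C(M) = 3 + M²
u(G, w) = -9 + G*w/3 (u(G, w) = ((-⅓ + (⅑)*6)*G)*w - 9 = ((-⅓ + ⅔)*G)*w - 9 = (G/3)*w - 9 = G*w/3 - 9 = -9 + G*w/3)
(u(C(-3), 12) + (-39 + p(-1, 3)))² = ((-9 + (⅓)*(3 + (-3)²)*12) + (-39 - 9))² = ((-9 + (⅓)*(3 + 9)*12) - 48)² = ((-9 + (⅓)*12*12) - 48)² = ((-9 + 48) - 48)² = (39 - 48)² = (-9)² = 81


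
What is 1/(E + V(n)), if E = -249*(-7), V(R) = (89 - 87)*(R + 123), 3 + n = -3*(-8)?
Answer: 1/2031 ≈ 0.00049237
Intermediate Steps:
n = 21 (n = -3 - 3*(-8) = -3 - 1*(-24) = -3 + 24 = 21)
V(R) = 246 + 2*R (V(R) = 2*(123 + R) = 246 + 2*R)
E = 1743
1/(E + V(n)) = 1/(1743 + (246 + 2*21)) = 1/(1743 + (246 + 42)) = 1/(1743 + 288) = 1/2031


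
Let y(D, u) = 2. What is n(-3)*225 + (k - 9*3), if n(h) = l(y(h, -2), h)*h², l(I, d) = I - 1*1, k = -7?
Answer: 1991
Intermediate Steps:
l(I, d) = -1 + I (l(I, d) = I - 1 = -1 + I)
n(h) = h² (n(h) = (-1 + 2)*h² = 1*h² = h²)
n(-3)*225 + (k - 9*3) = (-3)²*225 + (-7 - 9*3) = 9*225 + (-7 - 27) = 2025 - 34 = 1991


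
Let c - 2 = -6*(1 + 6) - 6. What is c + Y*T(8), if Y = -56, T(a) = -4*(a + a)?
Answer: 3538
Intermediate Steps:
c = -46 (c = 2 + (-6*(1 + 6) - 6) = 2 + (-6*7 - 6) = 2 + (-42 - 6) = 2 - 48 = -46)
T(a) = -8*a
c + Y*T(8) = -46 - (-448)*8 = -46 - 56*(-64) = -46 + 3584 = 3538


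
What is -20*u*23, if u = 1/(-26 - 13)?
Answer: 460/39 ≈ 11.795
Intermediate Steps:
u = -1/39 (u = 1/(-39) = -1/39 ≈ -0.025641)
-20*u*23 = -20*(-1/39)*23 = (20/39)*23 = 460/39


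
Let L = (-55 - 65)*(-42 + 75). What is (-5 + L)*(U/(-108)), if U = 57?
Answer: 75335/36 ≈ 2092.6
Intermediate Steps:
L = -3960 (L = -120*33 = -3960)
(-5 + L)*(U/(-108)) = (-5 - 3960)*(57/(-108)) = -226005*(-1)/108 = -3965*(-19/36) = 75335/36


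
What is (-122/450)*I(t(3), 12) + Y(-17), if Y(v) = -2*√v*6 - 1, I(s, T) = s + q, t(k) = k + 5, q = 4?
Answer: -319/75 - 12*I*√17 ≈ -4.2533 - 49.477*I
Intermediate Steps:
t(k) = 5 + k
I(s, T) = 4 + s (I(s, T) = s + 4 = 4 + s)
Y(v) = -1 - 12*√v (Y(v) = -12*√v - 1 = -1 - 12*√v)
(-122/450)*I(t(3), 12) + Y(-17) = (-122/450)*(4 + (5 + 3)) + (-1 - 12*I*√17) = (-122*1/450)*(4 + 8) + (-1 - 12*I*√17) = -61/225*12 + (-1 - 12*I*√17) = -244/75 + (-1 - 12*I*√17) = -319/75 - 12*I*√17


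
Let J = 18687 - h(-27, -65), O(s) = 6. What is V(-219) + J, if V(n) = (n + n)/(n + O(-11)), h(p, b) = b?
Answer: 1331538/71 ≈ 18754.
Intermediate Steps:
V(n) = 2*n/(6 + n) (V(n) = (n + n)/(n + 6) = (2*n)/(6 + n) = 2*n/(6 + n))
J = 18752 (J = 18687 - 1*(-65) = 18687 + 65 = 18752)
V(-219) + J = 2*(-219)/(6 - 219) + 18752 = 2*(-219)/(-213) + 18752 = 2*(-219)*(-1/213) + 18752 = 146/71 + 18752 = 1331538/71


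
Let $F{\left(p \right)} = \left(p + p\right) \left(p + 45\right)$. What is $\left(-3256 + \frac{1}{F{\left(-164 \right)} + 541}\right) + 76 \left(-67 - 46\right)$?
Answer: $- \frac{468702611}{39573} \approx -11844.0$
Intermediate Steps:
$F{\left(p \right)} = 2 p \left(45 + p\right)$
$\left(-3256 + \frac{1}{F{\left(-164 \right)} + 541}\right) + 76 \left(-67 - 46\right) = \left(-3256 + \frac{1}{2 \left(-164\right) \left(45 - 164\right) + 541}\right) + 76 \left(-67 - 46\right) = \left(-3256 + \frac{1}{2 \left(-164\right) \left(-119\right) + 541}\right) + 76 \left(-113\right) = \left(-3256 + \frac{1}{39032 + 541}\right) - 8588 = \left(-3256 + \frac{1}{39573}\right) - 8588 = - \frac{128849687}{39573} - 8588 = - \frac{468702611}{39573}$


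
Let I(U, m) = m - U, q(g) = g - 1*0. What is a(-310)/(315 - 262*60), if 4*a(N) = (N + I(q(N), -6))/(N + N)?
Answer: -1/6367400 ≈ -1.5705e-7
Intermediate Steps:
q(g) = g (q(g) = g + 0 = g)
a(N) = -3/(4*N) (a(N) = ((N + (-6 - N))/(N + N))/4 = (-6*1/(2*N))/4 = (-3/N)/4 = -3/(4*N))
a(-310)/(315 - 262*60) = (-3/4/(-310))/(315 - 262*60) = (-3/4*(-1/310))/(315 - 15720) = (3/1240)/(-15405) = (3/1240)*(-1/15405) = -1/6367400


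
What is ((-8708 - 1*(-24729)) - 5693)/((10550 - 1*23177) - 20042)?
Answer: -10328/32669 ≈ -0.31614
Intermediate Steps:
((-8708 - 1*(-24729)) - 5693)/((10550 - 1*23177) - 20042) = ((-8708 + 24729) - 5693)/((10550 - 23177) - 20042) = (16021 - 5693)/(-12627 - 20042) = 10328/(-32669) = 10328*(-1/32669) = -10328/32669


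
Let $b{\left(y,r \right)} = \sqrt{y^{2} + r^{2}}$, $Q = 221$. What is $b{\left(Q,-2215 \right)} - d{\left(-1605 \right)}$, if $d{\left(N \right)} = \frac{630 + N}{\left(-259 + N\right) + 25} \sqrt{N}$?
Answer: $\sqrt{4955066} - \frac{325 i \sqrt{1605}}{613} \approx 2226.0 - 21.24 i$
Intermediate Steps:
$b{\left(y,r \right)} = \sqrt{r^{2} + y^{2}}$
$d{\left(N \right)} = \frac{\sqrt{N} \left(630 + N\right)}{-234 + N}$ ($d{\left(N \right)} = \frac{630 + N}{-234 + N} \sqrt{N} = \frac{\sqrt{N} \left(630 + N\right)}{-234 + N}$)
$b{\left(Q,-2215 \right)} - d{\left(-1605 \right)} = \sqrt{\left(-2215\right)^{2} + 221^{2}} - \frac{\sqrt{-1605} \left(630 - 1605\right)}{-234 - 1605} = \sqrt{4906225 + 48841} - i \sqrt{1605} \frac{1}{-1839} \left(-975\right) = \sqrt{4955066} - i \sqrt{1605} \left(- \frac{1}{1839}\right) \left(-975\right) = \sqrt{4955066} - \frac{325 i \sqrt{1605}}{613}$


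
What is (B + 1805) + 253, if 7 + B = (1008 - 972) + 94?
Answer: 2181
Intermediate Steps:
B = 123 (B = -7 + ((1008 - 972) + 94) = -7 + (36 + 94) = -7 + 130 = 123)
(B + 1805) + 253 = (123 + 1805) + 253 = 1928 + 253 = 2181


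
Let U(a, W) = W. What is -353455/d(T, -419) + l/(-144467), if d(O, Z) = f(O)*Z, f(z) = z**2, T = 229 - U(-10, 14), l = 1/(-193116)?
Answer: 1972200378331507/108070671535563660 ≈ 0.018249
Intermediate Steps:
l = -1/193116 ≈ -5.1782e-6
T = 215 (T = 229 - 1*14 = 229 - 14 = 215)
d(O, Z) = Z*O**2 (d(O, Z) = O**2*Z = Z*O**2)
-353455/d(T, -419) + l/(-144467) = -353455/((-419*215**2)) - 1/193116/(-144467) = -353455/((-419*46225)) - 1/193116*(-1/144467) = -353455/(-19368275) + 1/27898889172 = -353455*(-1/19368275) + 1/27898889172 = 70691/3873655 + 1/27898889172 = 1972200378331507/108070671535563660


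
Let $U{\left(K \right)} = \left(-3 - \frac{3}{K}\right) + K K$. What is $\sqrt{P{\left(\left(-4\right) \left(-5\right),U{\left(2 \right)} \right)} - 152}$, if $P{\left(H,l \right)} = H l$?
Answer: $9 i \sqrt{2} \approx 12.728 i$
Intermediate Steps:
$U{\left(K \right)} = -3 + K^{2} - \frac{3}{K}$ ($U{\left(K \right)} = \left(-3 - \frac{3}{K}\right) + K^{2} = -3 + K^{2} - \frac{3}{K}$)
$\sqrt{P{\left(\left(-4\right) \left(-5\right),U{\left(2 \right)} \right)} - 152} = \sqrt{\left(-4\right) \left(-5\right) \left(-3 + 2^{2} - \frac{3}{2}\right) - 152} = \sqrt{20 \left(-3 + 4 - \frac{3}{2}\right) - 152} = \sqrt{20 \left(- \frac{1}{2}\right) - 152} = \sqrt{-10 - 152} = \sqrt{-162} = 9 i \sqrt{2}$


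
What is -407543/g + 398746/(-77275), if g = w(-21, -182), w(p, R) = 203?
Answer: -31573830763/15686825 ≈ -2012.8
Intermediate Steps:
g = 203
-407543/g + 398746/(-77275) = -407543/203 + 398746/(-77275) = -407543*1/203 + 398746*(-1/77275) = -407543/203 - 398746/77275 = -31573830763/15686825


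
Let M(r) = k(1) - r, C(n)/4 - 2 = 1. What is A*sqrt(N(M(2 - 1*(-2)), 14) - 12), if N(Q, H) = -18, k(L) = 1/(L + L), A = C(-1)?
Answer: 12*I*sqrt(30) ≈ 65.727*I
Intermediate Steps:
C(n) = 12 (C(n) = 8 + 4*1 = 8 + 4 = 12)
A = 12
k(L) = 1/(2*L)
M(r) = 1/2 - r (M(r) = (1/2)/1 - r = (1/2)*1 - r = 1/2 - r)
A*sqrt(N(M(2 - 1*(-2)), 14) - 12) = 12*sqrt(-18 - 12) = 12*sqrt(-30) = 12*(I*sqrt(30)) = 12*I*sqrt(30)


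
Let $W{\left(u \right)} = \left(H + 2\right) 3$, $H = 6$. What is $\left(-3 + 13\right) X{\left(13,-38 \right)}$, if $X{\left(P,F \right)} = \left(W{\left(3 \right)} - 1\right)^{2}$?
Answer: $5290$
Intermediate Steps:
$W{\left(u \right)} = 24$ ($W{\left(u \right)} = \left(6 + 2\right) 3 = 8 \cdot 3 = 24$)
$X{\left(P,F \right)} = 529$ ($X{\left(P,F \right)} = \left(24 - 1\right)^{2} = 23^{2} = 529$)
$\left(-3 + 13\right) X{\left(13,-38 \right)} = \left(-3 + 13\right) 529 = 10 \cdot 529 = 5290$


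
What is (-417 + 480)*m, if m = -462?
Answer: -29106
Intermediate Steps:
(-417 + 480)*m = (-417 + 480)*(-462) = 63*(-462) = -29106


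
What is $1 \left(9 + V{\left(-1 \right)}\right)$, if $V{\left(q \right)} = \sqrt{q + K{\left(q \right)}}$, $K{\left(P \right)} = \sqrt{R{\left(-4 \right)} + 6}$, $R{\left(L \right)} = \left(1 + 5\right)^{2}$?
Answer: $9 + \sqrt{-1 + \sqrt{42}} \approx 11.341$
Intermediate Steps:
$R{\left(L \right)} = 36$ ($R{\left(L \right)} = 6^{2} = 36$)
$K{\left(P \right)} = \sqrt{42}$ ($K{\left(P \right)} = \sqrt{36 + 6} = \sqrt{42}$)
$V{\left(q \right)} = \sqrt{q + \sqrt{42}}$
$1 \left(9 + V{\left(-1 \right)}\right) = 1 \left(9 + \sqrt{-1 + \sqrt{42}}\right) = 9 + \sqrt{-1 + \sqrt{42}}$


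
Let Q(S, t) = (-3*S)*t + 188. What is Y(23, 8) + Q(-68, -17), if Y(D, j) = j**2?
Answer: -3216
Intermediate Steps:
Q(S, t) = 188 - 3*S*t (Q(S, t) = -3*S*t + 188 = 188 - 3*S*t)
Y(23, 8) + Q(-68, -17) = 8**2 + (188 - 3*(-68)*(-17)) = 64 + (188 - 3468) = 64 - 3280 = -3216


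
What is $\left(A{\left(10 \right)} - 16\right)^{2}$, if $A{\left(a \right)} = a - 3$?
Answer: $81$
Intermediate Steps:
$A{\left(a \right)} = -3 + a$
$\left(A{\left(10 \right)} - 16\right)^{2} = \left(\left(-3 + 10\right) - 16\right)^{2} = \left(7 - 16\right)^{2} = \left(-9\right)^{2} = 81$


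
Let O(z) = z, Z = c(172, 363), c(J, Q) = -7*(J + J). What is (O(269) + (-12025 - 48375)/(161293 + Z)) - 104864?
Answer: -3323727395/31777 ≈ -1.0460e+5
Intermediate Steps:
c(J, Q) = -14*J
Z = -2408 (Z = -14*172 = -2408)
(O(269) + (-12025 - 48375)/(161293 + Z)) - 104864 = (269 + (-12025 - 48375)/(161293 - 2408)) - 104864 = (269 - 60400/158885) - 104864 = (269 - 60400*1/158885) - 104864 = (269 - 12080/31777) - 104864 = 8535933/31777 - 104864 = -3323727395/31777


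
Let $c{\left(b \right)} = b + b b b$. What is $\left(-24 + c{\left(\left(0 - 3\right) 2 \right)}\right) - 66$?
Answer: $-312$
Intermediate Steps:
$c{\left(b \right)} = b + b^{3}$ ($c{\left(b \right)} = b + b b^{2} = b + b^{3}$)
$\left(-24 + c{\left(\left(0 - 3\right) 2 \right)}\right) - 66 = \left(-24 + \left(\left(0 - 3\right) 2 + \left(\left(0 - 3\right) 2\right)^{3}\right)\right) - 66 = \left(-24 + \left(\left(-3\right) 2 + \left(\left(-3\right) 2\right)^{3}\right)\right) - 66 = \left(-24 + \left(-6 + \left(-6\right)^{3}\right)\right) - 66 = \left(-24 - 222\right) - 66 = -246 - 66 = -312$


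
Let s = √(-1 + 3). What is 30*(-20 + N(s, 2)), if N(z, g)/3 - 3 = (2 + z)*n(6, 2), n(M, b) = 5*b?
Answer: 1470 + 900*√2 ≈ 2742.8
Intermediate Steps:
s = √2 ≈ 1.4142
N(z, g) = 69 + 30*z (N(z, g) = 9 + 3*((2 + z)*(5*2)) = 9 + 3*((2 + z)*10) = 9 + 3*(20 + 10*z) = 9 + (60 + 30*z) = 69 + 30*z)
30*(-20 + N(s, 2)) = 30*(-20 + (69 + 30*√2)) = 30*(49 + 30*√2) = 1470 + 900*√2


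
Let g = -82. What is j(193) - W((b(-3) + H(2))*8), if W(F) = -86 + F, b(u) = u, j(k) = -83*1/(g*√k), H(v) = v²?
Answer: 78 + 83*√193/15826 ≈ 78.073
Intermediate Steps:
j(k) = 83/(82*√k) (j(k) = -83*(-1/(82*√k)) = -(-83)/(82*√k) = 83/(82*√k))
j(193) - W((b(-3) + H(2))*8) = 83/(82*√193) - (-86 + (-3 + 2²)*8) = 83*(√193/193)/82 - (-86 + (-3 + 4)*8) = 83*√193/15826 - (-86 + 1*8) = 83*√193/15826 - (-86 + 8) = 83*√193/15826 - 1*(-78) = 83*√193/15826 + 78 = 78 + 83*√193/15826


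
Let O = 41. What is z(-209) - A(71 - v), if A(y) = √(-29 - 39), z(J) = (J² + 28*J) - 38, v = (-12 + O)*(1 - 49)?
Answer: 37791 - 2*I*√17 ≈ 37791.0 - 8.2462*I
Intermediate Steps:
v = -1392 (v = (-12 + 41)*(1 - 49) = 29*(-48) = -1392)
z(J) = -38 + J² + 28*J
A(y) = 2*I*√17 (A(y) = √(-68) = 2*I*√17)
z(-209) - A(71 - v) = (-38 + (-209)² + 28*(-209)) - 2*I*√17 = (-38 + 43681 - 5852) - 2*I*√17 = 37791 - 2*I*√17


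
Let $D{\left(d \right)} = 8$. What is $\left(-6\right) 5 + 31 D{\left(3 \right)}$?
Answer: $218$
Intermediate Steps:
$\left(-6\right) 5 + 31 D{\left(3 \right)} = \left(-6\right) 5 + 31 \cdot 8 = -30 + 248 = 218$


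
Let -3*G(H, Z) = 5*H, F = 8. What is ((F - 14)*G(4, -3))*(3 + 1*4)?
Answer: 280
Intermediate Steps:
G(H, Z) = -5*H/3
((F - 14)*G(4, -3))*(3 + 1*4) = ((8 - 14)*(-5/3*4))*(3 + 1*4) = (-6*(-20/3))*(3 + 4) = 40*7 = 280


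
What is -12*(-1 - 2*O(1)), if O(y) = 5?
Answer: 132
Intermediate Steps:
-12*(-1 - 2*O(1)) = -12*(-1 - 2*5) = -12*(-1 - 10) = -12*(-11) = 132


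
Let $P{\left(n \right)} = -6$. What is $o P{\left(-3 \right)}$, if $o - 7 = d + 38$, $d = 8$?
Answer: $-318$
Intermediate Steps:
$o = 53$ ($o = 7 + \left(8 + 38\right) = 7 + 46 = 53$)
$o P{\left(-3 \right)} = 53 \left(-6\right) = -318$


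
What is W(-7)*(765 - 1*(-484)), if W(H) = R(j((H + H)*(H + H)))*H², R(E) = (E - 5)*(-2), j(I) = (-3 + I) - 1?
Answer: -22889174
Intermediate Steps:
j(I) = -4 + I
R(E) = 10 - 2*E (R(E) = (-5 + E)*(-2) = 10 - 2*E)
W(H) = H²*(18 - 8*H²) (W(H) = (10 - 2*(-4 + (H + H)*(H + H)))*H² = (10 - 2*(-4 + (2*H)*(2*H)))*H² = (10 - 2*(-4 + 4*H²))*H² = (10 + (8 - 8*H²))*H² = (18 - 8*H²)*H² = H²*(18 - 8*H²))
W(-7)*(765 - 1*(-484)) = ((-7)²*(18 - 8*(-7)²))*(765 - 1*(-484)) = (49*(18 - 8*49))*(765 + 484) = (49*(18 - 392))*1249 = (49*(-374))*1249 = -18326*1249 = -22889174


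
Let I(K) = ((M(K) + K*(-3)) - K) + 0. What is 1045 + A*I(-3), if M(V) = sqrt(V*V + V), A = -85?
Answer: 25 - 85*sqrt(6) ≈ -183.21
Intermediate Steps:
M(V) = sqrt(V + V**2) (M(V) = sqrt(V**2 + V) = sqrt(V + V**2))
I(K) = sqrt(K*(1 + K)) - 4*K (I(K) = ((sqrt(K*(1 + K)) + K*(-3)) - K) + 0 = ((sqrt(K*(1 + K)) - 3*K) - K) + 0 = (sqrt(K*(1 + K)) - 4*K) + 0 = sqrt(K*(1 + K)) - 4*K)
1045 + A*I(-3) = 1045 - 85*(sqrt(-3*(1 - 3)) - 4*(-3)) = 1045 - 85*(sqrt(-3*(-2)) + 12) = 1045 - 85*(sqrt(6) + 12) = 1045 - 85*(12 + sqrt(6)) = 1045 + (-1020 - 85*sqrt(6)) = 25 - 85*sqrt(6)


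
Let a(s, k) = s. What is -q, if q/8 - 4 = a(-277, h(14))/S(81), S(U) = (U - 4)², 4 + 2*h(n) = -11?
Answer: -187512/5929 ≈ -31.626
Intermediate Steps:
h(n) = -15/2 (h(n) = -2 + (½)*(-11) = -2 - 11/2 = -15/2)
S(U) = (-4 + U)²
q = 187512/5929 (q = 32 + 8*(-277/(-4 + 81)²) = 32 + 8*(-277/(77²)) = 32 + 8*(-277/5929) = 32 - 2216/5929 = 187512/5929 ≈ 31.626)
-q = -1*187512/5929 = -187512/5929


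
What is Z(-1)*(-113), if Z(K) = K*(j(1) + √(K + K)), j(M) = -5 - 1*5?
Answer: -1130 + 113*I*√2 ≈ -1130.0 + 159.81*I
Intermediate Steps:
j(M) = -10 (j(M) = -5 - 5 = -10)
Z(K) = K*(-10 + √2*√K) (Z(K) = K*(-10 + √(K + K)) = K*(-10 + √(2*K)) = K*(-10 + √2*√K))
Z(-1)*(-113) = (-10*(-1) + √2*(-1)^(3/2))*(-113) = (10 + √2*(-I))*(-113) = (10 - I*√2)*(-113) = -1130 + 113*I*√2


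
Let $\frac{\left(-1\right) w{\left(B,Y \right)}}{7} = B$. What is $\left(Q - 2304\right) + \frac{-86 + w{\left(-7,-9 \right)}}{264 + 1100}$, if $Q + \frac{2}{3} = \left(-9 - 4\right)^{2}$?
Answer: $- \frac{8739259}{4092} \approx -2135.7$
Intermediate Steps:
$Q = \frac{505}{3}$ ($Q = - \frac{2}{3} + \left(-9 - 4\right)^{2} = - \frac{2}{3} + \left(-13\right)^{2} = - \frac{2}{3} + 169 = \frac{505}{3} \approx 168.33$)
$w{\left(B,Y \right)} = - 7 B$
$\left(Q - 2304\right) + \frac{-86 + w{\left(-7,-9 \right)}}{264 + 1100} = \left(\frac{505}{3} - 2304\right) + \frac{-86 - -49}{264 + 1100} = - \frac{6407}{3} + \frac{-86 + 49}{1364} = - \frac{6407}{3} - \frac{37}{1364} = - \frac{8739259}{4092}$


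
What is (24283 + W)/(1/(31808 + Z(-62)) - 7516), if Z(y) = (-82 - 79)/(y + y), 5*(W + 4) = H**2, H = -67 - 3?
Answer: -7663877879/2280442848 ≈ -3.3607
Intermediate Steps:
H = -70
W = 976 (W = -4 + (1/5)*(-70)**2 = -4 + (1/5)*4900 = -4 + 980 = 976)
Z(y) = -161/(2*y) (Z(y) = -161*1/(2*y) = -161/(2*y))
(24283 + W)/(1/(31808 + Z(-62)) - 7516) = (24283 + 976)/(1/(31808 - 161/2/(-62)) - 7516) = 25259/(1/(31808 - 161/2*(-1/62)) - 7516) = 25259/(1/(31808 + 161/124) - 7516) = 25259/(1/(3944353/124) - 7516) = 25259/(124/3944353 - 7516) = 25259/(-29645757024/3944353) = 25259*(-3944353/29645757024) = -7663877879/2280442848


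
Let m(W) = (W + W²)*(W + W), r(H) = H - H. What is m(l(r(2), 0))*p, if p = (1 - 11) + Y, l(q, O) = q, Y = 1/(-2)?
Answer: 0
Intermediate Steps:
r(H) = 0
Y = -½ ≈ -0.50000
m(W) = 2*W*(W + W²) (m(W) = (W + W²)*(2*W) = 2*W*(W + W²))
p = -21/2 (p = (1 - 11) - ½ = -10 - ½ = -21/2 ≈ -10.500)
m(l(r(2), 0))*p = (2*0²*(1 + 0))*(-21/2) = (2*0*1)*(-21/2) = 0*(-21/2) = 0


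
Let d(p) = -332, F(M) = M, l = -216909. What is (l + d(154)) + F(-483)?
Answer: -217724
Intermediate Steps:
(l + d(154)) + F(-483) = (-216909 - 332) - 483 = -217241 - 483 = -217724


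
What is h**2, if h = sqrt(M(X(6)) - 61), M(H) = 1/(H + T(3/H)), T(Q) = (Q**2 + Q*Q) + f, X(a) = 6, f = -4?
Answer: -303/5 ≈ -60.600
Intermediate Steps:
T(Q) = -4 + 2*Q**2 (T(Q) = (Q**2 + Q*Q) - 4 = (Q**2 + Q**2) - 4 = 2*Q**2 - 4 = -4 + 2*Q**2)
M(H) = 1/(-4 + H + 18/H**2) (M(H) = 1/(H + (-4 + 2*(3/H)**2)) = 1/(H + (-4 + 2*(9/H**2))) = 1/(H + (-4 + 18/H**2)) = 1/(-4 + H + 18/H**2))
h = I*sqrt(1515)/5 (h = sqrt(6**2/(18 + 6**3 - 4*6**2) - 61) = sqrt(36/(18 + 216 - 4*36) - 61) = sqrt(36/(18 + 216 - 144) - 61) = sqrt(36/90 - 61) = sqrt(36*(1/90) - 61) = sqrt(2/5 - 61) = sqrt(-303/5) = I*sqrt(1515)/5 ≈ 7.7846*I)
h**2 = (I*sqrt(1515)/5)**2 = -303/5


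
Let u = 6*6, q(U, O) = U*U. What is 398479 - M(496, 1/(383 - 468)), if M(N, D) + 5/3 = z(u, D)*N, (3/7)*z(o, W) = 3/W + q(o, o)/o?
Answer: 1955810/3 ≈ 6.5194e+5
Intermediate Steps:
q(U, O) = U²
u = 36
z(o, W) = 7/W + 7*o/3 (z(o, W) = 7*(3/W + o²/o)/3 = 7*(3/W + o)/3 = 7*(o + 3/W)/3 = 7/W + 7*o/3)
M(N, D) = -5/3 + N*(84 + 7/D) (M(N, D) = -5/3 + (7/D + (7/3)*36)*N = -5/3 + (7/D + 84)*N = -5/3 + (84 + 7/D)*N = -5/3 + N*(84 + 7/D))
398479 - M(496, 1/(383 - 468)) = 398479 - (-5/3 + 84*496 + 7*496/1/(383 - 468)) = 398479 - (-5/3 + 41664 + 7*496/1/(-85)) = 398479 - (-5/3 + 41664 + 7*496/(-1/85)) = 398479 - (-5/3 + 41664 + 7*496*(-85)) = 398479 - (-5/3 + 41664 - 295120) = 398479 - 1*(-760373/3) = 398479 + 760373/3 = 1955810/3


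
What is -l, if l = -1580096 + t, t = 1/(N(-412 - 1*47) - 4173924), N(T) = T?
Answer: 6595925880769/4174383 ≈ 1.5801e+6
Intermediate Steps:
t = -1/4174383 (t = 1/((-412 - 1*47) - 4173924) = 1/((-412 - 47) - 4173924) = 1/(-459 - 4173924) = 1/(-4174383) = -1/4174383 ≈ -2.3956e-7)
l = -6595925880769/4174383 (l = -1580096 - 1/4174383 = -6595925880769/4174383 ≈ -1.5801e+6)
-l = -1*(-6595925880769/4174383) = 6595925880769/4174383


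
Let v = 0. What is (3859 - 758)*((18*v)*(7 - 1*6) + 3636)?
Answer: 11275236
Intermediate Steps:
(3859 - 758)*((18*v)*(7 - 1*6) + 3636) = (3859 - 758)*((18*0)*(7 - 1*6) + 3636) = 3101*(0*(7 - 6) + 3636) = 3101*(0*1 + 3636) = 3101*(0 + 3636) = 3101*3636 = 11275236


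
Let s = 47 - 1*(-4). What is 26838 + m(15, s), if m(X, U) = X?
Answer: 26853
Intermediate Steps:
s = 51 (s = 47 + 4 = 51)
26838 + m(15, s) = 26838 + 15 = 26853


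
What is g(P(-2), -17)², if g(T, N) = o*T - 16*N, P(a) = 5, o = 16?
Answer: 123904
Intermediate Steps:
g(T, N) = -16*N + 16*T (g(T, N) = 16*T - 16*N = -16*N + 16*T)
g(P(-2), -17)² = (-16*(-17) + 16*5)² = (272 + 80)² = 352² = 123904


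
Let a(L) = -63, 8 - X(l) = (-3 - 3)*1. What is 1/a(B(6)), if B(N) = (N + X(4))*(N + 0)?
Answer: -1/63 ≈ -0.015873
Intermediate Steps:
X(l) = 14 (X(l) = 8 - (-3 - 3) = 8 - (-6) = 8 - 1*(-6) = 8 + 6 = 14)
B(N) = N*(14 + N) (B(N) = (N + 14)*(N + 0) = (14 + N)*N = N*(14 + N))
1/a(B(6)) = 1/(-63) = -1/63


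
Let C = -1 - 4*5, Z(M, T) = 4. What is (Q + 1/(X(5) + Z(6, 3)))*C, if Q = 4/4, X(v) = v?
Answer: -70/3 ≈ -23.333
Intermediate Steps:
C = -21 (C = -1 - 20 = -21)
Q = 1 (Q = 4*(1/4) = 1)
(Q + 1/(X(5) + Z(6, 3)))*C = (1 + 1/(5 + 4))*(-21) = (1 + 1/9)*(-21) = (10/9)*(-21) = -70/3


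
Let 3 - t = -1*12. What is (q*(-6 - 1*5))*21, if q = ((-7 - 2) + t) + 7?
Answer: -3003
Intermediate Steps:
t = 15 (t = 3 - (-1)*12 = 3 - 1*(-12) = 3 + 12 = 15)
q = 13 (q = ((-7 - 2) + 15) + 7 = (-9 + 15) + 7 = 6 + 7 = 13)
(q*(-6 - 1*5))*21 = (13*(-6 - 1*5))*21 = (13*(-6 - 5))*21 = (13*(-11))*21 = -143*21 = -3003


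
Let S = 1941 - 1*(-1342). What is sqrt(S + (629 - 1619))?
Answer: sqrt(2293) ≈ 47.885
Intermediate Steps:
S = 3283 (S = 1941 + 1342 = 3283)
sqrt(S + (629 - 1619)) = sqrt(3283 + (629 - 1619)) = sqrt(3283 - 990) = sqrt(2293)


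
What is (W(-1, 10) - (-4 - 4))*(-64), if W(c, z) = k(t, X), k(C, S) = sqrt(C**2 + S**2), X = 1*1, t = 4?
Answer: -512 - 64*sqrt(17) ≈ -775.88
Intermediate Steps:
X = 1
W(c, z) = sqrt(17) (W(c, z) = sqrt(4**2 + 1**2) = sqrt(16 + 1) = sqrt(17))
(W(-1, 10) - (-4 - 4))*(-64) = (sqrt(17) - (-4 - 4))*(-64) = (sqrt(17) - 1*(-8))*(-64) = (sqrt(17) + 8)*(-64) = (8 + sqrt(17))*(-64) = -512 - 64*sqrt(17)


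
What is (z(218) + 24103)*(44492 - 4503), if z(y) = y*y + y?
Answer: 2873009705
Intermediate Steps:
z(y) = y + y² (z(y) = y² + y = y + y²)
(z(218) + 24103)*(44492 - 4503) = (218*(1 + 218) + 24103)*(44492 - 4503) = (218*219 + 24103)*39989 = (47742 + 24103)*39989 = 71845*39989 = 2873009705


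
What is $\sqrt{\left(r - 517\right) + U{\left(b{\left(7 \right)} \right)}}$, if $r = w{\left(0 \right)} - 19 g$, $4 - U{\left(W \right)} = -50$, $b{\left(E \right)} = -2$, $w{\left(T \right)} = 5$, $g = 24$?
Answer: $i \sqrt{914} \approx 30.232 i$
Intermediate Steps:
$U{\left(W \right)} = 54$ ($U{\left(W \right)} = 4 - -50 = 4 + 50 = 54$)
$r = -451$ ($r = 5 - 456 = -451$)
$\sqrt{\left(r - 517\right) + U{\left(b{\left(7 \right)} \right)}} = \sqrt{\left(-451 - 517\right) + 54} = \sqrt{-968 + 54} = \sqrt{-914} = i \sqrt{914}$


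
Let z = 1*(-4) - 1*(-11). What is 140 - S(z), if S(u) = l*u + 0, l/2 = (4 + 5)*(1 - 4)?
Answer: 518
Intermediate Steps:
l = -54 (l = 2*((4 + 5)*(1 - 4)) = 2*(9*(-3)) = 2*(-27) = -54)
z = 7 (z = -4 + 11 = 7)
S(u) = -54*u (S(u) = -54*u + 0 = -54*u)
140 - S(z) = 140 - (-54)*7 = 140 - 1*(-378) = 140 + 378 = 518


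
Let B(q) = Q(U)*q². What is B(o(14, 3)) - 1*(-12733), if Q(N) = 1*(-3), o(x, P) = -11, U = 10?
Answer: 12370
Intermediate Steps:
Q(N) = -3
B(q) = -3*q²
B(o(14, 3)) - 1*(-12733) = -3*(-11)² - 1*(-12733) = -3*121 + 12733 = -363 + 12733 = 12370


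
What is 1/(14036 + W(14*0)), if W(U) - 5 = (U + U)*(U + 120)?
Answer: 1/14041 ≈ 7.1220e-5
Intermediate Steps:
W(U) = 5 + 2*U*(120 + U) (W(U) = 5 + (U + U)*(U + 120) = 5 + (2*U)*(120 + U) = 5 + 2*U*(120 + U))
1/(14036 + W(14*0)) = 1/(14036 + (5 + 2*(14*0)² + 240*(14*0))) = 1/(14036 + (5 + 2*0² + 240*0)) = 1/(14036 + (5 + 2*0 + 0)) = 1/(14036 + (5 + 0 + 0)) = 1/(14036 + 5) = 1/14041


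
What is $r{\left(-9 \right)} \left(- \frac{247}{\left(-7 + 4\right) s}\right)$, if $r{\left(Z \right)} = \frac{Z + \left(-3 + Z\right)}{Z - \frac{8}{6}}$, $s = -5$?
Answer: $- \frac{5187}{155} \approx -33.465$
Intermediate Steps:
$r{\left(Z \right)} = \frac{-3 + 2 Z}{- \frac{4}{3} + Z}$ ($r{\left(Z \right)} = \frac{-3 + 2 Z}{Z - \frac{4}{3}} = \frac{-3 + 2 Z}{- \frac{4}{3} + Z}$)
$r{\left(-9 \right)} \left(- \frac{247}{\left(-7 + 4\right) s}\right) = \frac{3 \left(-3 + 2 \left(-9\right)\right)}{-4 + 3 \left(-9\right)} \left(- \frac{247}{\left(-7 + 4\right) \left(-5\right)}\right) = \frac{3 \left(-3 - 18\right)}{-4 - 27} \left(- \frac{247}{\left(-3\right) \left(-5\right)}\right) = 3 \frac{1}{-31} \left(-21\right) \left(- \frac{247}{15}\right) = 3 \left(- \frac{1}{31}\right) \left(-21\right) \left(\left(-247\right) \frac{1}{15}\right) = \frac{63}{31} \left(- \frac{247}{15}\right) = - \frac{5187}{155}$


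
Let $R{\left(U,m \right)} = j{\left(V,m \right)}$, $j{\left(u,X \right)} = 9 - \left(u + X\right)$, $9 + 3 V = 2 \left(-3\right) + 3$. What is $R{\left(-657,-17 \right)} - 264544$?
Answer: $-264514$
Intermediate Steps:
$V = -4$ ($V = -3 + \frac{2 \left(-3\right) + 3}{3} = -3 + \frac{-6 + 3}{3} = -3 + \frac{1}{3} \left(-3\right) = -3 - 1 = -4$)
$j{\left(u,X \right)} = 9 - X - u$ ($j{\left(u,X \right)} = 9 - \left(X + u\right) = 9 - X - u$)
$R{\left(U,m \right)} = 13 - m$ ($R{\left(U,m \right)} = 9 - m - -4 = 9 - m + 4 = 13 - m$)
$R{\left(-657,-17 \right)} - 264544 = \left(13 - -17\right) - 264544 = \left(13 + 17\right) - 264544 = 30 - 264544 = -264514$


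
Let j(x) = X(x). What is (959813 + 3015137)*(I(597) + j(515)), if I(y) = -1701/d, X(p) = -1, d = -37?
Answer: 6614316800/37 ≈ 1.7877e+8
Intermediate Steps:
j(x) = -1
I(y) = 1701/37 (I(y) = -1701/(-37) = -1701*(-1/37) = 1701/37)
(959813 + 3015137)*(I(597) + j(515)) = (959813 + 3015137)*(1701/37 - 1) = 3974950*(1664/37) = 6614316800/37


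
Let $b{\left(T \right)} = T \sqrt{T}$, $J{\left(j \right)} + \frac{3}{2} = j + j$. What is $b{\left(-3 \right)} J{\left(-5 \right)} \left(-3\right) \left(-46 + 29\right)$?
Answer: $\frac{3519 i \sqrt{3}}{2} \approx 3047.5 i$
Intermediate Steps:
$J{\left(j \right)} = - \frac{3}{2} + 2 j$ ($J{\left(j \right)} = - \frac{3}{2} + \left(j + j\right) = - \frac{3}{2} + 2 j$)
$b{\left(T \right)} = T^{\frac{3}{2}}$
$b{\left(-3 \right)} J{\left(-5 \right)} \left(-3\right) \left(-46 + 29\right) = \left(-3\right)^{\frac{3}{2}} \left(- \frac{3}{2} + 2 \left(-5\right)\right) \left(-3\right) \left(-46 + 29\right) = - 3 i \sqrt{3} \left(- \frac{3}{2} - 10\right) \left(-3\right) \left(-17\right) = - 3 i \sqrt{3} \left(- \frac{23}{2}\right) \left(-3\right) \left(-17\right) = \frac{69 i \sqrt{3}}{2} \left(-3\right) \left(-17\right) = - \frac{207 i \sqrt{3}}{2} \left(-17\right) = \frac{3519 i \sqrt{3}}{2}$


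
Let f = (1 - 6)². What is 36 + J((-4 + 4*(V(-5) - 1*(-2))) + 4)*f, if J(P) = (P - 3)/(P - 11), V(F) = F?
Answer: 1203/23 ≈ 52.304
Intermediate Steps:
f = 25 (f = (-5)² = 25)
J(P) = (-3 + P)/(-11 + P)
36 + J((-4 + 4*(V(-5) - 1*(-2))) + 4)*f = 36 + ((-3 + ((-4 + 4*(-5 - 1*(-2))) + 4))/(-11 + ((-4 + 4*(-5 - 1*(-2))) + 4)))*25 = 36 + ((-3 + ((-4 + 4*(-5 + 2)) + 4))/(-11 + ((-4 + 4*(-5 + 2)) + 4)))*25 = 36 + ((-3 + ((-4 + 4*(-3)) + 4))/(-11 + ((-4 + 4*(-3)) + 4)))*25 = 36 + ((-3 + ((-4 - 12) + 4))/(-11 + ((-4 - 12) + 4)))*25 = 36 + ((-3 + (-16 + 4))/(-11 + (-16 + 4)))*25 = 36 + ((-3 - 12)/(-11 - 12))*25 = 36 + (-15/(-23))*25 = 36 - 1/23*(-15)*25 = 36 + (15/23)*25 = 36 + 375/23 = 1203/23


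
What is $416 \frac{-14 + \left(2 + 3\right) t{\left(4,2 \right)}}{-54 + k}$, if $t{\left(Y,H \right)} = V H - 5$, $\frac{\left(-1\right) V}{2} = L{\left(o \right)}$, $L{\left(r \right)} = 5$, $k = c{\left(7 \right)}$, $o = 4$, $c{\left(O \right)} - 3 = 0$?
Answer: $\frac{57824}{51} \approx 1133.8$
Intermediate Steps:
$c{\left(O \right)} = 3$ ($c{\left(O \right)} = 3 + 0 = 3$)
$k = 3$
$V = -10$ ($V = \left(-2\right) 5 = -10$)
$t{\left(Y,H \right)} = -5 - 10 H$ ($t{\left(Y,H \right)} = - 10 H - 5 = -5 - 10 H$)
$416 \frac{-14 + \left(2 + 3\right) t{\left(4,2 \right)}}{-54 + k} = 416 \frac{-14 + \left(2 + 3\right) \left(-5 - 20\right)}{-54 + 3} = 416 \frac{-14 + 5 \left(-5 - 20\right)}{-51} = 416 \left(-14 + 5 \left(-25\right)\right) \left(- \frac{1}{51}\right) = 416 \left(-14 - 125\right) \left(- \frac{1}{51}\right) = 416 \left(\left(-139\right) \left(- \frac{1}{51}\right)\right) = 416 \cdot \frac{139}{51} = \frac{57824}{51}$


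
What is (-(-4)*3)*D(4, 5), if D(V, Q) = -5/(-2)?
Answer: 30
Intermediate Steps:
D(V, Q) = 5/2 (D(V, Q) = -5*(-1/2) = 5/2)
(-(-4)*3)*D(4, 5) = -(-4)*3*(5/2) = -4*(-3)*(5/2) = 12*(5/2) = 30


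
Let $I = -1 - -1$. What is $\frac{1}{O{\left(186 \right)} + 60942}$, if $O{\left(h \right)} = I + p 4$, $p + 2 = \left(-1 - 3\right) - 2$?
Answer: $\frac{1}{60910} \approx 1.6418 \cdot 10^{-5}$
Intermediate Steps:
$I = 0$ ($I = -1 + 1 = 0$)
$p = -8$ ($p = -2 - 6 = -8$)
$O{\left(h \right)} = -32$ ($O{\left(h \right)} = 0 - 32 = -32$)
$\frac{1}{O{\left(186 \right)} + 60942} = \frac{1}{-32 + 60942} = \frac{1}{60910}$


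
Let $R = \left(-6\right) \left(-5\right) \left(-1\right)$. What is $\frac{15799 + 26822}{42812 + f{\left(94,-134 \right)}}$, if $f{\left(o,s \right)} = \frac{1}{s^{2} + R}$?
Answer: $\frac{254674682}{255815971} \approx 0.99554$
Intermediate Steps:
$R = -30$ ($R = 30 \left(-1\right) = -30$)
$f{\left(o,s \right)} = \frac{1}{-30 + s^{2}}$ ($f{\left(o,s \right)} = \frac{1}{s^{2} - 30} = \frac{1}{-30 + s^{2}}$)
$\frac{15799 + 26822}{42812 + f{\left(94,-134 \right)}} = \frac{15799 + 26822}{42812 + \frac{1}{-30 + \left(-134\right)^{2}}} = \frac{42621}{42812 + \frac{1}{-30 + 17956}} = \frac{42621}{42812 + \frac{1}{17926}} = \frac{42621}{\frac{767447913}{17926}} = 42621 \cdot \frac{17926}{767447913} = \frac{254674682}{255815971}$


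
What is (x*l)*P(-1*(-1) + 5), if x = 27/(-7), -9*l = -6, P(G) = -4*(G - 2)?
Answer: 288/7 ≈ 41.143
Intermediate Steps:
P(G) = 8 - 4*G (P(G) = -4*(-2 + G) = 8 - 4*G)
l = 2/3 (l = -1/9*(-6) = 2/3 ≈ 0.66667)
x = -27/7 (x = 27*(-1/7) = -27/7 ≈ -3.8571)
(x*l)*P(-1*(-1) + 5) = (-27/7*2/3)*(8 - 4*(-1*(-1) + 5)) = -18*(8 - 4*(1 + 5))/7 = -18*(8 - 4*6)/7 = -18*(8 - 24)/7 = -18/7*(-16) = 288/7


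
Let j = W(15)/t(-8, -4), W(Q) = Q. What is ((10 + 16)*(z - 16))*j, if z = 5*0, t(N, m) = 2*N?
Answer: 390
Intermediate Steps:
j = -15/16 (j = 15/((2*(-8))) = 15/(-16) = 15*(-1/16) = -15/16 ≈ -0.93750)
z = 0
((10 + 16)*(z - 16))*j = ((10 + 16)*(0 - 16))*(-15/16) = (26*(-16))*(-15/16) = -416*(-15/16) = 390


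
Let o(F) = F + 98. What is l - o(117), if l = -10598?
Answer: -10813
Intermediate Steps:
o(F) = 98 + F
l - o(117) = -10598 - (98 + 117) = -10598 - 1*215 = -10598 - 215 = -10813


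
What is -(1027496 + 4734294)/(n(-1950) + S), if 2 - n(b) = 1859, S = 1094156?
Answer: -5761790/1092299 ≈ -5.2749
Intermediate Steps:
n(b) = -1857 (n(b) = 2 - 1*1859 = 2 - 1859 = -1857)
-(1027496 + 4734294)/(n(-1950) + S) = -(1027496 + 4734294)/(-1857 + 1094156) = -5761790/1092299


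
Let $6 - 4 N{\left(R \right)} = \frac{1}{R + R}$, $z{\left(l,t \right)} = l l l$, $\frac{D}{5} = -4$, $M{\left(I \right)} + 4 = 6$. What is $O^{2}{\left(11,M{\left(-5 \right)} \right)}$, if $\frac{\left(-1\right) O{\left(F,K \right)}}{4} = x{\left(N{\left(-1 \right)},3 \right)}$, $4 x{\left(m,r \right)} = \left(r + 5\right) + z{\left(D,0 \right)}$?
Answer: $63872064$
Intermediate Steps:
$M{\left(I \right)} = 2$ ($M{\left(I \right)} = -4 + 6 = 2$)
$D = -20$ ($D = 5 \left(-4\right) = -20$)
$z{\left(l,t \right)} = l^{3}$ ($z{\left(l,t \right)} = l^{2} l = l^{3}$)
$N{\left(R \right)} = \frac{3}{2} - \frac{1}{8 R}$ ($N{\left(R \right)} = \frac{3}{2} - \frac{1}{4 \left(R + R\right)} = \frac{3}{2} - \frac{1}{4 \cdot 2 R} = \frac{3}{2} - \frac{\frac{1}{2} \frac{1}{R}}{4} = \frac{3}{2} - \frac{1}{8 R}$)
$x{\left(m,r \right)} = - \frac{7995}{4} + \frac{r}{4}$ ($x{\left(m,r \right)} = \frac{\left(r + 5\right) + \left(-20\right)^{3}}{4} = \frac{\left(5 + r\right) - 8000}{4} = \frac{-7995 + r}{4} = - \frac{7995}{4} + \frac{r}{4}$)
$O{\left(F,K \right)} = 7992$ ($O{\left(F,K \right)} = - 4 \left(- \frac{7995}{4} + \frac{1}{4} \cdot 3\right) = - 4 \left(- \frac{7995}{4} + \frac{3}{4}\right) = \left(-4\right) \left(-1998\right) = 7992$)
$O^{2}{\left(11,M{\left(-5 \right)} \right)} = 7992^{2} = 63872064$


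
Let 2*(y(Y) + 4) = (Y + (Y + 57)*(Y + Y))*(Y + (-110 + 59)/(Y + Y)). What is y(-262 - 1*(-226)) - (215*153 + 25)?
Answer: -22433/4 ≈ -5608.3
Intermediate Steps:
y(Y) = -4 + (Y - 51/(2*Y))*(Y + 2*Y*(57 + Y))/2 (y(Y) = -4 + ((Y + (Y + 57)*(Y + Y))*(Y + (-110 + 59)/(Y + Y)))/2 = -4 + ((Y + (57 + Y)*(2*Y))*(Y - 51*1/(2*Y)))/2 = -4 + ((Y + 2*Y*(57 + Y))*(Y - 51/(2*Y)))/2 = -4 + ((Y - 51/(2*Y))*(Y + 2*Y*(57 + Y)))/2 = -4 + (Y - 51/(2*Y))*(Y + 2*Y*(57 + Y))/2)
y(-262 - 1*(-226)) - (215*153 + 25) = (-5881/4 + (-262 - 1*(-226))³ - 51*(-262 - 1*(-226))/2 + 115*(-262 - 1*(-226))²/2) - (215*153 + 25) = (-5881/4 + (-262 + 226)³ - 51*(-262 + 226)/2 + 115*(-262 + 226)²/2) - (32895 + 25) = (-5881/4 + (-36)³ - 51/2*(-36) + (115/2)*(-36)²) - 1*32920 = (-5881/4 - 46656 + 918 + (115/2)*1296) - 32920 = (-5881/4 - 46656 + 918 + 74520) - 32920 = 109247/4 - 32920 = -22433/4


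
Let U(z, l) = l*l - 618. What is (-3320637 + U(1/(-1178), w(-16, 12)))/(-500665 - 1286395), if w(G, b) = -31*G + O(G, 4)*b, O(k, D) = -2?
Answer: 3098471/1787060 ≈ 1.7338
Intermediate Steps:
w(G, b) = -31*G - 2*b
U(z, l) = -618 + l² (U(z, l) = l² - 618 = -618 + l²)
(-3320637 + U(1/(-1178), w(-16, 12)))/(-500665 - 1286395) = (-3320637 + (-618 + (-31*(-16) - 2*12)²))/(-500665 - 1286395) = (-3320637 + (-618 + (496 - 24)²))/(-1787060) = (-3320637 + (-618 + 472²))*(-1/1787060) = (-3320637 + (-618 + 222784))*(-1/1787060) = (-3320637 + 222166)*(-1/1787060) = -3098471*(-1/1787060) = 3098471/1787060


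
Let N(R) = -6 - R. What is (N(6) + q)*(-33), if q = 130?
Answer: -3894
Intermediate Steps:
(N(6) + q)*(-33) = ((-6 - 1*6) + 130)*(-33) = ((-6 - 6) + 130)*(-33) = (-12 + 130)*(-33) = 118*(-33) = -3894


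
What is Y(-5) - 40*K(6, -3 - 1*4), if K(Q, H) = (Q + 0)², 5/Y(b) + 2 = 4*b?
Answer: -31685/22 ≈ -1440.2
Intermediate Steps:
Y(b) = 5/(-2 + 4*b)
K(Q, H) = Q²
Y(-5) - 40*K(6, -3 - 1*4) = 5/(2*(-1 + 2*(-5))) - 40*6² = 5/(2*(-1 - 10)) - 40*36 = (5/2)/(-11) - 1440 = (5/2)*(-1/11) - 1440 = -5/22 - 1440 = -31685/22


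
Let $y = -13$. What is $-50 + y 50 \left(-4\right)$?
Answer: $2550$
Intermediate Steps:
$-50 + y 50 \left(-4\right) = -50 - 13 \cdot 50 \left(-4\right) = -50 - -2600 = -50 + 2600 = 2550$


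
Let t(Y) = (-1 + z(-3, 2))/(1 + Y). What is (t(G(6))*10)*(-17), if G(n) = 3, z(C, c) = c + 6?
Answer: -595/2 ≈ -297.50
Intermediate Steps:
z(C, c) = 6 + c
t(Y) = 7/(1 + Y) (t(Y) = (-1 + (6 + 2))/(1 + Y) = (-1 + 8)/(1 + Y) = 7/(1 + Y))
(t(G(6))*10)*(-17) = ((7/(1 + 3))*10)*(-17) = ((7/4)*10)*(-17) = (35/2)*(-17) = -595/2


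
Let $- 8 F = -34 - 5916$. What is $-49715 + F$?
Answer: $- \frac{195885}{4} \approx -48971.0$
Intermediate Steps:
$F = \frac{2975}{4}$ ($F = - \frac{-34 - 5916}{8} = \left(- \frac{1}{8}\right) \left(-5950\right) = \frac{2975}{4} \approx 743.75$)
$-49715 + F = -49715 + \frac{2975}{4} = - \frac{195885}{4}$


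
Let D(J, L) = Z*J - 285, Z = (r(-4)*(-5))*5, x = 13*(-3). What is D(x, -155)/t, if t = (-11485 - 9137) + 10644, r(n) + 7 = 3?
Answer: 1395/3326 ≈ 0.41942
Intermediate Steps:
r(n) = -4 (r(n) = -7 + 3 = -4)
x = -39
Z = 100 (Z = -4*(-5)*5 = 20*5 = 100)
D(J, L) = -285 + 100*J (D(J, L) = 100*J - 285 = -285 + 100*J)
t = -9978 (t = -20622 + 10644 = -9978)
D(x, -155)/t = (-285 + 100*(-39))/(-9978) = (-285 - 3900)*(-1/9978) = -4185*(-1/9978) = 1395/3326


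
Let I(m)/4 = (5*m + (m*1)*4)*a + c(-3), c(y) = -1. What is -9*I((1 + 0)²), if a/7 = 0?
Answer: 36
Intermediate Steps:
a = 0 (a = 7*0 = 0)
I(m) = -4 (I(m) = 4*((5*m + (m*1)*4)*0 - 1) = 4*((5*m + m*4)*0 - 1) = 4*((5*m + 4*m)*0 - 1) = 4*((9*m)*0 - 1) = 4*(0 - 1) = 4*(-1) = -4)
-9*I((1 + 0)²) = -9*(-4) = 36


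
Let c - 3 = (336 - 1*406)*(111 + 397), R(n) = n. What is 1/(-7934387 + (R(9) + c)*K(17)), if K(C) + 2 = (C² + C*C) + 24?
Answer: -1/29263187 ≈ -3.4173e-8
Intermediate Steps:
K(C) = 22 + 2*C² (K(C) = -2 + ((C² + C*C) + 24) = -2 + ((C² + C²) + 24) = -2 + (2*C² + 24) = -2 + (24 + 2*C²) = 22 + 2*C²)
c = -35557 (c = 3 + (336 - 1*406)*(111 + 397) = 3 + (336 - 406)*508 = 3 - 70*508 = 3 - 35560 = -35557)
1/(-7934387 + (R(9) + c)*K(17)) = 1/(-7934387 + (9 - 35557)*(22 + 2*17²)) = 1/(-7934387 - 35548*(22 + 2*289)) = 1/(-7934387 - 35548*(22 + 578)) = 1/(-7934387 - 35548*600) = 1/(-7934387 - 21328800) = 1/(-29263187) = -1/29263187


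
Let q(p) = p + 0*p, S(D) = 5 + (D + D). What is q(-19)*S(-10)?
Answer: 285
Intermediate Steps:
S(D) = 5 + 2*D
q(p) = p (q(p) = p + 0 = p)
q(-19)*S(-10) = -19*(5 + 2*(-10)) = -19*(5 - 20) = -19*(-15) = 285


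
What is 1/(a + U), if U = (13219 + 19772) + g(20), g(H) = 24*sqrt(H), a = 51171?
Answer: 14027/1180538454 - 4*sqrt(5)/590269227 ≈ 1.1867e-5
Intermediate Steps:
U = 32991 + 48*sqrt(5) (U = (13219 + 19772) + 24*sqrt(20) = 32991 + 24*(2*sqrt(5)) = 32991 + 48*sqrt(5) ≈ 33098.)
1/(a + U) = 1/(51171 + (32991 + 48*sqrt(5))) = 1/(84162 + 48*sqrt(5))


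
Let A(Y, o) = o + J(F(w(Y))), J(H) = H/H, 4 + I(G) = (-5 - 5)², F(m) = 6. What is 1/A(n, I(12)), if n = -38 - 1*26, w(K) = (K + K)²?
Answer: 1/97 ≈ 0.010309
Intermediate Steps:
w(K) = 4*K² (w(K) = (2*K)² = 4*K²)
n = -64 (n = -38 - 26 = -64)
I(G) = 96 (I(G) = -4 + (-5 - 5)² = -4 + (-10)² = -4 + 100 = 96)
J(H) = 1
A(Y, o) = 1 + o (A(Y, o) = o + 1 = 1 + o)
1/A(n, I(12)) = 1/(1 + 96) = 1/97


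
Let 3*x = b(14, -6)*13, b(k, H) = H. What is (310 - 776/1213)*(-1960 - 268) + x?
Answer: -836097450/1213 ≈ -6.8928e+5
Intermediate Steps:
x = -26 (x = (-6*13)/3 = (⅓)*(-78) = -26)
(310 - 776/1213)*(-1960 - 268) + x = (310 - 776/1213)*(-1960 - 268) - 26 = (310 - 776*1/1213)*(-2228) - 26 = (310 - 776/1213)*(-2228) - 26 = (375254/1213)*(-2228) - 26 = -836065912/1213 - 26 = -836097450/1213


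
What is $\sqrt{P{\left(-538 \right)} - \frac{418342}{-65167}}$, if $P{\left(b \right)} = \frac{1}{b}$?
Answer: $\frac{\sqrt{7888564534304334}}{35059846} \approx 2.5333$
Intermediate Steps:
$\sqrt{P{\left(-538 \right)} - \frac{418342}{-65167}} = \sqrt{\frac{1}{-538} - \frac{418342}{-65167}} = \sqrt{- \frac{1}{538} - - \frac{418342}{65167}} = \sqrt{- \frac{1}{538} + \frac{418342}{65167}} = \sqrt{\frac{225002829}{35059846}} = \frac{\sqrt{7888564534304334}}{35059846}$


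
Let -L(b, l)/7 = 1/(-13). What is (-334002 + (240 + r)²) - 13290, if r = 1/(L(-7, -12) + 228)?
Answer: -2557046683763/8826841 ≈ -2.8969e+5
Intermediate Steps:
L(b, l) = 7/13 (L(b, l) = -7/(-13) = -7*(-1/13) = 7/13)
r = 13/2971 (r = 1/(7/13 + 228) = 1/(2971/13) = 13/2971 ≈ 0.0043756)
(-334002 + (240 + r)²) - 13290 = (-334002 + (240 + 13/2971)²) - 13290 = (-334002 + (713053/2971)²) - 13290 = (-334002 + 508444580809/8826841) - 13290 = -2439737966873/8826841 - 13290 = -2557046683763/8826841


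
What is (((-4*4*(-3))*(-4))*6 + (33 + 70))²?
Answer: 1100401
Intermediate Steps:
(((-4*4*(-3))*(-4))*6 + (33 + 70))² = ((-16*(-3)*(-4))*6 + 103)² = ((48*(-4))*6 + 103)² = (-192*6 + 103)² = (-1152 + 103)² = (-1049)² = 1100401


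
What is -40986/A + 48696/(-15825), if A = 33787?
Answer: -33244858/7748975 ≈ -4.2902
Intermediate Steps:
-40986/A + 48696/(-15825) = -40986/33787 + 48696/(-15825) = -40986*1/33787 + 48696*(-1/15825) = -1782/1469 - 16232/5275 = -33244858/7748975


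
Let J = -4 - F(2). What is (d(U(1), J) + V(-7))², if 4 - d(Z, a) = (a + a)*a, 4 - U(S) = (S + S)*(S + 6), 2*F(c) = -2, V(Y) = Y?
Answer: 441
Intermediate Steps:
F(c) = -1 (F(c) = (½)*(-2) = -1)
U(S) = 4 - 2*S*(6 + S) (U(S) = 4 - (S + S)*(S + 6) = 4 - 2*S*(6 + S))
J = -3 (J = -4 - 1*(-1) = -4 + 1 = -3)
d(Z, a) = 4 - 2*a² (d(Z, a) = 4 - (a + a)*a = 4 - 2*a*a = 4 - 2*a²)
(d(U(1), J) + V(-7))² = ((4 - 2*(-3)²) - 7)² = ((4 - 2*9) - 7)² = ((4 - 18) - 7)² = (-14 - 7)² = (-21)² = 441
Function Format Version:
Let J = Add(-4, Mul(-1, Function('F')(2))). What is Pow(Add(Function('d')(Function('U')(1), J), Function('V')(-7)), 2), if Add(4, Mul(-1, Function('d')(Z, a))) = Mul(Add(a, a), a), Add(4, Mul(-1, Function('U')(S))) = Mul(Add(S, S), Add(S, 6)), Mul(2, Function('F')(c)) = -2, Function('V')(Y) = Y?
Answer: 441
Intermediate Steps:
Function('F')(c) = -1 (Function('F')(c) = Mul(Rational(1, 2), -2) = -1)
Function('U')(S) = Add(4, Mul(-2, S, Add(6, S))) (Function('U')(S) = Add(4, Mul(-1, Mul(Add(S, S), Add(S, 6)))) = Add(4, Mul(-1, Mul(Mul(2, S), Add(6, S)))) = Add(4, Mul(-1, Mul(2, S, Add(6, S)))) = Add(4, Mul(-2, S, Add(6, S))))
J = -3 (J = Add(-4, Mul(-1, -1)) = Add(-4, 1) = -3)
Function('d')(Z, a) = Add(4, Mul(-2, Pow(a, 2))) (Function('d')(Z, a) = Add(4, Mul(-1, Mul(Add(a, a), a))) = Add(4, Mul(-1, Mul(Mul(2, a), a))) = Add(4, Mul(-1, Mul(2, Pow(a, 2)))) = Add(4, Mul(-2, Pow(a, 2))))
Pow(Add(Function('d')(Function('U')(1), J), Function('V')(-7)), 2) = Pow(Add(Add(4, Mul(-2, Pow(-3, 2))), -7), 2) = Pow(Add(Add(4, Mul(-2, 9)), -7), 2) = Pow(Add(Add(4, -18), -7), 2) = Pow(Add(-14, -7), 2) = Pow(-21, 2) = 441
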